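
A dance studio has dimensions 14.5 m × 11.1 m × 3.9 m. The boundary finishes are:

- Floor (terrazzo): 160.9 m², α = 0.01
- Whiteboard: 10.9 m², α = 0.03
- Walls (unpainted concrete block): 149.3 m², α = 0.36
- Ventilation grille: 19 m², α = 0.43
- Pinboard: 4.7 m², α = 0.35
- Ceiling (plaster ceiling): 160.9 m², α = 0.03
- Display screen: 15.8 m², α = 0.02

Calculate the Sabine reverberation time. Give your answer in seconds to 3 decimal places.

Equivalent absorption area: A = 160.9×0.01 + 10.9×0.03 + 149.3×0.36 + 19×0.43 + 4.7×0.35 + 160.9×0.03 + 15.8×0.02 = 70.642 m².
Volume V = 14.5 × 11.1 × 3.9 = 627.705 m³.
RT60 = 0.161 · V / A = 0.161 × 627.705 / 70.642 = 1.431 s.

1.431 s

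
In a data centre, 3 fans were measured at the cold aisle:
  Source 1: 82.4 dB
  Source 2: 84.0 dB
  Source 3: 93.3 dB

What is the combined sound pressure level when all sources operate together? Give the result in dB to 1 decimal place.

Sum in the linear (power) domain: Σ 10^(Lᵢ/10) = 10^(82.4/10) + 10^(84.0/10) + 10^(93.3/10) = 2.563e+09.
Back to dB: 10·log₁₀ Σ = 94.1 dB.

94.1 dB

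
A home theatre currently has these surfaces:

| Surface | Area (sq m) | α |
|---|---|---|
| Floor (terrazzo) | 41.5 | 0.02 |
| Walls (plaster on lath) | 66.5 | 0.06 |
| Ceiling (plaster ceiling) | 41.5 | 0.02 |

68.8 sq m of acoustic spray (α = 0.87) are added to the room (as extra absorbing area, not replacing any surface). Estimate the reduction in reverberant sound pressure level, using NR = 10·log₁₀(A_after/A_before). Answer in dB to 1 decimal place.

Total absorption A_before = 41.5*0.02 + 66.5*0.06 + 41.5*0.02
  = 0.830 + 3.990 + 0.830 = 5.650 sq m sabins.
Added absorption = 68.8 × 0.87 = 59.856 sabins.
New total A_after = 65.506 sabins.
Reduction = 10 log₁₀(A_after/A_before) = 10 log₁₀(11.5940) = 10.6 dB.

10.6 dB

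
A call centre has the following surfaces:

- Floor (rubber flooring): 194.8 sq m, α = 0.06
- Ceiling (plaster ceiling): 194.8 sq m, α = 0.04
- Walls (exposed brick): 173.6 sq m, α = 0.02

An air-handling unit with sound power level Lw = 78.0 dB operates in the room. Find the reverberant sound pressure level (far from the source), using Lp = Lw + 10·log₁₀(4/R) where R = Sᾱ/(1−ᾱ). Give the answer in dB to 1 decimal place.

70.2 dB

A = 22.952 sabins; S = 563.2 sq m.
ᾱ = 0.0408, so room constant R = A/(1−ᾱ) = 23.928 sq m.
Lp = Lw + 10 log₁₀(4/R) = 78.0 -7.77 = 70.2 dB.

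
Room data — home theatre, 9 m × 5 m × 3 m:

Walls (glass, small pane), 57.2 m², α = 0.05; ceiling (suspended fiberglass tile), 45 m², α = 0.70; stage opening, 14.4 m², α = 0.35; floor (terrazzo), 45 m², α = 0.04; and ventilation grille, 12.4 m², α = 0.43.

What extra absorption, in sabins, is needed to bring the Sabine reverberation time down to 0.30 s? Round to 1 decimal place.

Equivalent absorption area: A₁ = 57.2×0.05 + 45×0.70 + 14.4×0.35 + 45×0.04 + 12.4×0.43 = 46.532 m².
V = 135 m³. Required absorption A₂ = 0.161 × 135 / 0.30 = 72.450 sabins.
ΔA = A₂ − A₁ = 72.450 − 46.532 = 25.9 sabins.

25.9 sabins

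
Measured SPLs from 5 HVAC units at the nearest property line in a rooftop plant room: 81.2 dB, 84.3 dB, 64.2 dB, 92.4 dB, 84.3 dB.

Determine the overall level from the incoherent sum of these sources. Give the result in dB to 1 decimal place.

93.8 dB

Converting to relative power and adding: 10^(81.2/10) + 10^(84.3/10) + 10^(64.2/10) + 10^(92.4/10) + 10^(84.3/10) = 2.411e+09.
L_total = 10·log₁₀(2.411e+09) = 93.8 dB.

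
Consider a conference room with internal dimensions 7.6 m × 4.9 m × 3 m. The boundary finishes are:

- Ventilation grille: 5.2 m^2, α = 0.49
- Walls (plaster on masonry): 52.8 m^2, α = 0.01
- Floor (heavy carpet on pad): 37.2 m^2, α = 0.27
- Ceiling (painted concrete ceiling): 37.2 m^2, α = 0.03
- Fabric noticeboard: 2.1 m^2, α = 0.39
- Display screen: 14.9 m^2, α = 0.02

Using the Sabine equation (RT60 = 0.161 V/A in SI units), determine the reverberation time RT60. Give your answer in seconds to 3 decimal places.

Total absorption A = 5.2×0.49 + 52.8×0.01 + 37.2×0.27 + 37.2×0.03 + 2.1×0.39 + 14.9×0.02
  = 2.548 + 0.528 + 10.044 + 1.116 + 0.819 + 0.298 = 15.353 m^2 sabins.
Volume V = 7.6 × 4.9 × 3 = 111.72 m³.
Sabine: RT60 = 0.161 × 111.72 / 15.353 = 1.172 s.

1.172 sec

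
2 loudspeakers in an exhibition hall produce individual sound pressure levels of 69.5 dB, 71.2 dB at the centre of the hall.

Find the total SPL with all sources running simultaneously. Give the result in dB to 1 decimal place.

Converting to relative power and adding: 10^(69.5/10) + 10^(71.2/10) = 2.21e+07.
Back to dB: 10·log₁₀ Σ = 73.4 dB.

73.4 dB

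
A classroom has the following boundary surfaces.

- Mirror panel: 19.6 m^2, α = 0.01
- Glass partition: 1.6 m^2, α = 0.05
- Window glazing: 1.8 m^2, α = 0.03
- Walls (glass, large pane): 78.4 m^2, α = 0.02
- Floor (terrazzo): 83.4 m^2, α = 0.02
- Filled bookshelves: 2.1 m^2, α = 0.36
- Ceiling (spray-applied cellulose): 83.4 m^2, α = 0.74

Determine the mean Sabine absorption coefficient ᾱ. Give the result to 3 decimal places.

0.244

S = Σ Sᵢ = 19.6 + 1.6 + 1.8 + 78.4 + 83.4 + 2.1 + 83.4 = 270.3 m^2.
Σ(Sᵢαᵢ) = 19.6×0.01 + 1.6×0.05 + 1.8×0.03 + 78.4×0.02 + 83.4×0.02 + 2.1×0.36 + 83.4×0.74 = 66.038.
ᾱ = 66.038 / 270.3 = 0.244.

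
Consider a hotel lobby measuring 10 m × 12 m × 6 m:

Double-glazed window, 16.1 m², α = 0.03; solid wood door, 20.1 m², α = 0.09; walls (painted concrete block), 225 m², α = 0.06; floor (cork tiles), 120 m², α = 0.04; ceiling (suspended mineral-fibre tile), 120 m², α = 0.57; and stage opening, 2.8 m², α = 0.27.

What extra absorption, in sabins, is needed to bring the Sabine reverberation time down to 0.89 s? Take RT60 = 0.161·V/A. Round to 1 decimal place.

40.5 sabins

Equivalent absorption area: A₁ = 16.1*0.03 + 20.1*0.09 + 225*0.06 + 120*0.04 + 120*0.57 + 2.8*0.27 = 89.748 m².
V = 720 m³. Required absorption A₂ = 0.161 × 720 / 0.89 = 130.247 sabins.
Shortfall: 130.247 − 89.748 = 40.5 sabins.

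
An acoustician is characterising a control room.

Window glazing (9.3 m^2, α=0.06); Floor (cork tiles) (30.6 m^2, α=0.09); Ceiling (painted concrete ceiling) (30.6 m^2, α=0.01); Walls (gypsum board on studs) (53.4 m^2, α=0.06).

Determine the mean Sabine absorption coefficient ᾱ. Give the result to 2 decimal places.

0.06

S = Σ Sᵢ = 9.3 + 30.6 + 30.6 + 53.4 = 123.9 m^2.
Σ(Sᵢαᵢ) = 9.3×0.06 + 30.6×0.09 + 30.6×0.01 + 53.4×0.06 = 6.822.
ᾱ = 6.822 / 123.9 = 0.06.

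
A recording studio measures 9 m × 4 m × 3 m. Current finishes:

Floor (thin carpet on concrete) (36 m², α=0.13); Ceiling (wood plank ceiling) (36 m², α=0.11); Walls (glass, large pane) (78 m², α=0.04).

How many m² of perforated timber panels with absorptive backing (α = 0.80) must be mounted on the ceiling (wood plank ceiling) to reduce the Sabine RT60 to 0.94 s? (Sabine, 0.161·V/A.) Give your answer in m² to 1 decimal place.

Total absorption A₁ = 36×0.13 + 36×0.11 + 78×0.04
  = 4.680 + 3.960 + 3.120 = 11.760 m² sabins.
Required A₂ = 0.161·108/0.94 = 18.498 sabins.
Absorption to add: 18.498 − 11.760 = 6.738 sabins.
Each m² of panel replacing the ceiling (wood plank ceiling) adds (0.80 − 0.11) = 0.69 sabins.
Area = ΔA/Δα = 6.738/0.69 = 9.8 m².

9.8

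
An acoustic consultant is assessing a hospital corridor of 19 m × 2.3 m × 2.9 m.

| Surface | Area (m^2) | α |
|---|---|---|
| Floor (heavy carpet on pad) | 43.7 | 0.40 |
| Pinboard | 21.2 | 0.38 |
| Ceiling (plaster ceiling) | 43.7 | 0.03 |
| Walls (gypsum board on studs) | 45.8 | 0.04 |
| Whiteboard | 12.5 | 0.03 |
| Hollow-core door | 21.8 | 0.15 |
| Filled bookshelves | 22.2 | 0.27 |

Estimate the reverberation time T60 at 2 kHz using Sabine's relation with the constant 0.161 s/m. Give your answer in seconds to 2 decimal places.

0.53 sec

Summing Sᵢαᵢ: 17.480 + 8.056 + 1.311 + 1.832 + 0.375 + 3.270 + 5.994 → A = 38.318 sabins.
V = 19·2.3·2.9 = 126.73 m³.
RT60 = 0.161 · V / A = 0.161 × 126.73 / 38.318 = 0.53 s.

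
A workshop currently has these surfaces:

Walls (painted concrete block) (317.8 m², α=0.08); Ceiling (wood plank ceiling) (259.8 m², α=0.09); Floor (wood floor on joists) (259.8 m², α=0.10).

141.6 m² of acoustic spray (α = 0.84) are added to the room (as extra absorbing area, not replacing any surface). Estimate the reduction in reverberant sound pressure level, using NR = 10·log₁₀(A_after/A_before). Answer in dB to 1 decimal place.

4.1 dB

Equivalent absorption area: A_before = 317.8×0.08 + 259.8×0.09 + 259.8×0.10 = 74.786 m².
Added absorption = 141.6 × 0.84 = 118.944 sabins.
New total A_after = 193.730 sabins.
NR = 10·log₁₀(193.730/74.786) = 4.1 dB.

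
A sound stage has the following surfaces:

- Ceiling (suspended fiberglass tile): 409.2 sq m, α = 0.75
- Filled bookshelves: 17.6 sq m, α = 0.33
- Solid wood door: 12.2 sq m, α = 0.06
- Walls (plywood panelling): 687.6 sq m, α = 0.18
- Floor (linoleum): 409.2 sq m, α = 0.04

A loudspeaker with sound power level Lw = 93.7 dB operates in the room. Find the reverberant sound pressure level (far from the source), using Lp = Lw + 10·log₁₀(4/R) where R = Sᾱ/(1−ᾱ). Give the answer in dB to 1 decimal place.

A = 453.576 sabins; S = 1535.8 sq m.
ᾱ = 453.576/1535.8 = 0.2953; R = Sᾱ/(1−ᾱ) = 453.576/(1−0.2953) = 643.644 sq m.
Lp = Lw + 10 log₁₀(4/R) = 93.7 -22.07 = 71.6 dB.

71.6 dB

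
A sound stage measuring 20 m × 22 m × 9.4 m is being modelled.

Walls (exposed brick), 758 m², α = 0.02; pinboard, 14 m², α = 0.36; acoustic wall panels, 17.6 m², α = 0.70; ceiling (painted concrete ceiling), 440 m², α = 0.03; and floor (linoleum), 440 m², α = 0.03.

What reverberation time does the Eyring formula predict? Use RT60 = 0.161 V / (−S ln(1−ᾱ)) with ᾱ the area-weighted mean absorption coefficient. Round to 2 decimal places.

Total surface area S = 758 + 14 + 17.6 + 440 + 440 = 1669.6 m².
Absorption A = 758·0.02 + 14·0.36 + 17.6·0.70 + 440·0.03 + 440·0.03 = 58.920 sabins.
ᾱ = 58.920 / 1669.6 = 0.0353.
−S·ln(1−ᾱ) = −1669.6 × ln(1 − 0.0353) = 60.002.
V = 20 × 22 × 9.4 = 4136 m³.
T = 0.161·V/[−S·ln(1−ᾱ)] = 0.161·4136/60.002 = 11.10 s.

11.10 s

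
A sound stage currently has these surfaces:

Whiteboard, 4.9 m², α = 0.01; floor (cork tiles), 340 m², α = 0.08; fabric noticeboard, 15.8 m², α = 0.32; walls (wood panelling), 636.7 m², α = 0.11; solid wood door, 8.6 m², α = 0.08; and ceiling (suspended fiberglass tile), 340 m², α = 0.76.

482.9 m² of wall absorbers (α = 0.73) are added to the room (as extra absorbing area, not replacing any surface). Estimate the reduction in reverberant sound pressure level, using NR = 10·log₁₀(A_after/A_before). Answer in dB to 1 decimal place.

3.0 dB

Equivalent absorption area: A_before = 4.9·0.01 + 340·0.08 + 15.8·0.32 + 636.7·0.11 + 8.6·0.08 + 340·0.76 = 361.430 m².
Treatment contributes 482.9·0.73 = 352.517 sabins.
New total A_after = 713.947 sabins.
NR = 10·log₁₀(713.947/361.430) = 3.0 dB.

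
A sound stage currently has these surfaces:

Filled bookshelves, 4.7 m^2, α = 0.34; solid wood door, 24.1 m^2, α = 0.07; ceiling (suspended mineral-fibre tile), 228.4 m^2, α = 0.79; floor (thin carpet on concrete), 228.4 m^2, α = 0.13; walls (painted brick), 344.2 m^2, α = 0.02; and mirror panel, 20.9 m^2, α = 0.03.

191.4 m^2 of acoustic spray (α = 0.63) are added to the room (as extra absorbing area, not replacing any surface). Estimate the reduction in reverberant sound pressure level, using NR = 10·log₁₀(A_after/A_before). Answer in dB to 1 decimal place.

A_before = Σ Sᵢαᵢ = 4.7×0.34 + 24.1×0.07 + 228.4×0.79 + 228.4×0.13 + 344.2×0.02 + 20.9×0.03 = 220.924 sabins.
Treatment contributes 191.4·0.63 = 120.582 sabins.
New total A_after = 341.506 sabins.
Reduction = 10 log₁₀(A_after/A_before) = 10 log₁₀(1.5458) = 1.9 dB.

1.9 dB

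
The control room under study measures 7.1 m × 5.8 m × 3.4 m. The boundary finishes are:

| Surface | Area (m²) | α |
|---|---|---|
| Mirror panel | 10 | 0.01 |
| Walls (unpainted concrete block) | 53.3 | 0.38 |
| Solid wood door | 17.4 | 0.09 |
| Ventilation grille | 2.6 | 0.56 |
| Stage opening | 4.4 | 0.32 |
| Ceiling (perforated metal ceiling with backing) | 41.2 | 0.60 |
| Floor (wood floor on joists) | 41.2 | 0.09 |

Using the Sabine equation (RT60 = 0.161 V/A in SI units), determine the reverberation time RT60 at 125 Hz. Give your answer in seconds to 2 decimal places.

0.42 s

A = Σ Sᵢαᵢ = 10×0.01 + 53.3×0.38 + 17.4×0.09 + 2.6×0.56 + 4.4×0.32 + 41.2×0.60 + 41.2×0.09 = 53.212 sabins.
Room volume: 140.012 m³.
Sabine: RT60 = 0.161 × 140.012 / 53.212 = 0.42 s.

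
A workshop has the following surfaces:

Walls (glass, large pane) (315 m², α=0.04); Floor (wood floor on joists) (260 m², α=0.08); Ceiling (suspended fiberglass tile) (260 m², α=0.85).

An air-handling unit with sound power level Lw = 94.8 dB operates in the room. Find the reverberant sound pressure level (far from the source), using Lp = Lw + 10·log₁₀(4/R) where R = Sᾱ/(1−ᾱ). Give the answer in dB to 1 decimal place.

Σ(Sᵢαᵢ) = 315·0.04 + 260·0.08 + 260·0.85 = 254.400; total area S = 835.0 m².
ᾱ = 0.3047, so room constant R = A/(1−ᾱ) = 365.885 m².
Lp = Lw + 10 log₁₀(4/R) = 94.8 -19.61 = 75.2 dB.

75.2 dB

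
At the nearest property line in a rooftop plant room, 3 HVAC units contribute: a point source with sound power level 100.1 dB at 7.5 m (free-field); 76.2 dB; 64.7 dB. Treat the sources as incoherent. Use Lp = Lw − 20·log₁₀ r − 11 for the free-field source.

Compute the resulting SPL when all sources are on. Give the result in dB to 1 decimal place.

Source at 7.5 m: Lp = 100.1 − 20·log₁₀(7.5) − 11 = 71.6 dB.
Σ 10^(Lᵢ/10) = 5.909e+07.
Combined level = 10 log₁₀(5.909e+07) = 77.7 dB.

77.7 dB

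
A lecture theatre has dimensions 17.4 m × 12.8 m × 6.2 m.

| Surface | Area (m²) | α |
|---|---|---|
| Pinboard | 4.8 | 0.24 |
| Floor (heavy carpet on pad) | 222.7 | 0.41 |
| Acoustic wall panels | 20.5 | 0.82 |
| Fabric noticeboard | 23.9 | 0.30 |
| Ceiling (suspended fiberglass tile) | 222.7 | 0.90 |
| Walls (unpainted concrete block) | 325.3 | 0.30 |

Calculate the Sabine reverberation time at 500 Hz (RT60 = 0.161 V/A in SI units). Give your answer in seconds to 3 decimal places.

0.536 sec

Summing Sᵢαᵢ: 1.152 + 91.307 + 16.810 + 7.170 + 200.430 + 97.590 → A = 414.459 sabins.
V = 17.4·12.8·6.2 = 1380.864 m³.
RT60 = 0.161 · V / A = 0.161 × 1380.864 / 414.459 = 0.536 s.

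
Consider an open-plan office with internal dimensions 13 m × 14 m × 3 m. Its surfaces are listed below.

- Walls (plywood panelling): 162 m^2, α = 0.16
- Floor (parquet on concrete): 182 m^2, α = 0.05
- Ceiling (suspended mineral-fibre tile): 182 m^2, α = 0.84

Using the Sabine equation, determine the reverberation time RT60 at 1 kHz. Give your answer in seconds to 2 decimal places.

Equivalent absorption area: A = 162*0.16 + 182*0.05 + 182*0.84 = 187.900 m^2.
Room volume: 546 m³.
T = 0.161 V/A = 0.161·546/187.900 = 0.47 s.

0.47 seconds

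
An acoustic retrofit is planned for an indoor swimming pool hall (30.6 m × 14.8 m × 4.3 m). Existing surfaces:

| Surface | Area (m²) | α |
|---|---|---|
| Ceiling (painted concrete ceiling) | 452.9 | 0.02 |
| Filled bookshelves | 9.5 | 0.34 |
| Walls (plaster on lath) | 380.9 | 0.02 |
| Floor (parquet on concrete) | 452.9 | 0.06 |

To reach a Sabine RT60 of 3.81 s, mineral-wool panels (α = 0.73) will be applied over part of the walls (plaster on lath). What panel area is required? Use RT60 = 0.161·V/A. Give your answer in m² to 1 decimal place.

Equivalent absorption area: A₁ = 452.9×0.02 + 9.5×0.34 + 380.9×0.02 + 452.9×0.06 = 47.080 m².
Required A₂ = 0.161·1947.384/3.81 = 82.291 sabins.
ΔA needed = 82.291 − 47.080 = 35.211 sabins.
Net gain per m²: Δα = 0.73 − 0.02 = 0.71.
Panel area = 35.211 / 0.71 = 49.6 m².

49.6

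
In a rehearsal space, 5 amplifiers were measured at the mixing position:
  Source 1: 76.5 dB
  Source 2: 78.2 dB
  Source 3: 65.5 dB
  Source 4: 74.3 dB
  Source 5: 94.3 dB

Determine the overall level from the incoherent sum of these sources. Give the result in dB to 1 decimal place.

94.5 dB

Sum in the linear (power) domain: Σ 10^(Lᵢ/10) = 10^(76.5/10) + 10^(78.2/10) + 10^(65.5/10) + 10^(74.3/10) + 10^(94.3/10) = 2.833e+09.
Back to dB: 10·log₁₀ Σ = 94.5 dB.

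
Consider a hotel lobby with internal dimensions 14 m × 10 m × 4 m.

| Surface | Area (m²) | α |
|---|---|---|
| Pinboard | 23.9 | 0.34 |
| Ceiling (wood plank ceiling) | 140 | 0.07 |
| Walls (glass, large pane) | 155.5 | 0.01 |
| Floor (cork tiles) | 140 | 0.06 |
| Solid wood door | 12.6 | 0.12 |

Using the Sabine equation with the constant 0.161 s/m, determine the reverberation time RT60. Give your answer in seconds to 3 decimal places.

3.067 s

A = Σ Sᵢαᵢ = 23.9*0.34 + 140*0.07 + 155.5*0.01 + 140*0.06 + 12.6*0.12 = 29.393 sabins.
V = 14·10·4 = 560 m³.
Sabine: RT60 = 0.161 × 560 / 29.393 = 3.067 s.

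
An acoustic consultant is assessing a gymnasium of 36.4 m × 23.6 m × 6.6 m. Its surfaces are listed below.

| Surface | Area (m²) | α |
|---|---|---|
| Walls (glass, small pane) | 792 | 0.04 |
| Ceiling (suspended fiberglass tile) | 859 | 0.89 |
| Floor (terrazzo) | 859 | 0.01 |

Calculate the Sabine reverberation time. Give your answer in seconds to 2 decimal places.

1.13 sec

A = Σ Sᵢαᵢ = 792×0.04 + 859×0.89 + 859×0.01 = 804.780 sabins.
Volume V = 36.4 × 23.6 × 6.6 = 5669.664 m³.
RT60 = 0.161 · V / A = 0.161 × 5669.664 / 804.780 = 1.13 s.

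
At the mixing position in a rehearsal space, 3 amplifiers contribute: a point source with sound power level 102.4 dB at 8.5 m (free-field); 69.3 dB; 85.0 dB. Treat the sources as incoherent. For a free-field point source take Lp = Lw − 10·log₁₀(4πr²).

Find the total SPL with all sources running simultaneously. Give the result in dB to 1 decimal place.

Source at 8.5 m: Lp = 102.4 − 10·log₁₀(4π·8.5²) = 102.4 − 10·log₁₀(907.920) = 72.8 dB.
Sum in the linear (power) domain: Σ 10^(Lᵢ/10) = 10^(72.8/10) + 10^(69.3/10) + 10^(85.0/10) = 3.438e+08.
L_total = 10·log₁₀(3.438e+08) = 85.4 dB.

85.4 dB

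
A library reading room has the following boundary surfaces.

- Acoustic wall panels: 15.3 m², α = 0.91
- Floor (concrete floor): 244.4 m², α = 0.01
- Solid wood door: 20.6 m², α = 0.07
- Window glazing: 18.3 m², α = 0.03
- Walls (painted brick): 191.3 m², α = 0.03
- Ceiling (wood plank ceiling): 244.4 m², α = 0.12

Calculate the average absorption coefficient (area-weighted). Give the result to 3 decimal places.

0.073

S = Σ Sᵢ = 15.3 + 244.4 + 20.6 + 18.3 + 191.3 + 244.4 = 734.3 m².
A = 15.3*0.91 + 244.4*0.01 + 20.6*0.07 + 18.3*0.03 + 191.3*0.03 + 244.4*0.12 = 53.425 sabins.
ᾱ = 53.425 / 734.3 = 0.073.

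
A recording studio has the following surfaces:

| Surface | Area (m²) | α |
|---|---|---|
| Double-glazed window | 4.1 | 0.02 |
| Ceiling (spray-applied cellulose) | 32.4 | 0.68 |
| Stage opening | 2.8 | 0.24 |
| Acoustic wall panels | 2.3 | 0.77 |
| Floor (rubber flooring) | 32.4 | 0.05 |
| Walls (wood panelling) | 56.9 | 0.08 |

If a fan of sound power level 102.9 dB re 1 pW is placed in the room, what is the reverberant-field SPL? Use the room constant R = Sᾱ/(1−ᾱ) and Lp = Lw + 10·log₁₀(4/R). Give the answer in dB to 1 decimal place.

92.9 dB

Σ(Sᵢαᵢ) = 4.1·0.02 + 32.4·0.68 + 2.8·0.24 + 2.3·0.77 + 32.4·0.05 + 56.9·0.08 = 30.729; total area S = 130.9 m².
ᾱ = 30.729/130.9 = 0.2348; R = Sᾱ/(1−ᾱ) = 30.729/(1−0.2348) = 40.158 m².
Lp = 102.9 + 10·log₁₀(4/40.158) = 102.9 + (-10.02) = 92.9 dB.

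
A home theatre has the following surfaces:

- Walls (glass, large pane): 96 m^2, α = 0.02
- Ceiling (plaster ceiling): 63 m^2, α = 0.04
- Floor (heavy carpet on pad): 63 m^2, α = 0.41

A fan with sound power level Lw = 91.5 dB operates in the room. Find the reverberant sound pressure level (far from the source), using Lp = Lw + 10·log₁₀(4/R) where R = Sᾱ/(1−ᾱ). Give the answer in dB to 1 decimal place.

A = 30.270 sabins; S = 222.0 m^2.
ᾱ = 30.270/222.0 = 0.1364; R = Sᾱ/(1−ᾱ) = 30.270/(1−0.1364) = 35.051 m^2.
Lp = Lw + 10 log₁₀(4/R) = 91.5 -9.43 = 82.1 dB.

82.1 dB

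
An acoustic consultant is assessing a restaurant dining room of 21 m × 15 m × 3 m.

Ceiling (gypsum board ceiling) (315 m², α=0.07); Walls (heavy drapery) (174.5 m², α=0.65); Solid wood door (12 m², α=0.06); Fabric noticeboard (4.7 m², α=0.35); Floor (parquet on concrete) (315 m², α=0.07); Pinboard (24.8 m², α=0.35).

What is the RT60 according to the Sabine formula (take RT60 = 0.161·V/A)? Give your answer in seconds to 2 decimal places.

0.90 s

Total absorption A = 315×0.07 + 174.5×0.65 + 12×0.06 + 4.7×0.35 + 315×0.07 + 24.8×0.35
  = 22.050 + 113.425 + 0.720 + 1.645 + 22.050 + 8.680 = 168.570 m² sabins.
Volume V = 21 × 15 × 3 = 945 m³.
T = 0.161 V/A = 0.161·945/168.570 = 0.90 s.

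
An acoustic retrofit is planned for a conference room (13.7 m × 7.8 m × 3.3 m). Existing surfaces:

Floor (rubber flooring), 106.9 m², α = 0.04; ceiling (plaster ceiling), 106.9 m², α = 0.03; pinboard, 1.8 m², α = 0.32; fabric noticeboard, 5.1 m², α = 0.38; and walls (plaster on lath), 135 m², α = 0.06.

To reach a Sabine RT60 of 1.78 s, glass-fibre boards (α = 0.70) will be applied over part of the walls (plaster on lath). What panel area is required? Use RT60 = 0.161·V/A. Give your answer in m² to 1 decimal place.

Total absorption A₁ = 106.9*0.04 + 106.9*0.03 + 1.8*0.32 + 5.1*0.38 + 135*0.06
  = 4.276 + 3.207 + 0.576 + 1.938 + 8.100 = 18.097 m² sabins.
V = 352.638 m³. Target absorption A₂ = 0.161 × 352.638 / 1.78 = 31.896 sabins.
ΔA needed = 31.896 − 18.097 = 13.799 sabins.
Each m² of panel replacing the walls (plaster on lath) adds (0.70 − 0.06) = 0.64 sabins.
Area = ΔA/Δα = 13.799/0.64 = 21.6 m².

21.6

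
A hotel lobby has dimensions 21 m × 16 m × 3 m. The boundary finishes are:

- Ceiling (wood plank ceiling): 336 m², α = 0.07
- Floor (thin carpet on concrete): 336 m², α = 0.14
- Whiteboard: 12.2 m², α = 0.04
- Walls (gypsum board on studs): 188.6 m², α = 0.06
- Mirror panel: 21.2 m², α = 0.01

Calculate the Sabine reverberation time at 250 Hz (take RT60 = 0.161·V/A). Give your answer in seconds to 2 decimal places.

Equivalent absorption area: A = 336·0.07 + 336·0.14 + 12.2·0.04 + 188.6·0.06 + 21.2·0.01 = 82.576 m².
Volume V = 21 × 16 × 3 = 1008 m³.
RT60 = 0.161 · V / A = 0.161 × 1008 / 82.576 = 1.97 s.

1.97 sec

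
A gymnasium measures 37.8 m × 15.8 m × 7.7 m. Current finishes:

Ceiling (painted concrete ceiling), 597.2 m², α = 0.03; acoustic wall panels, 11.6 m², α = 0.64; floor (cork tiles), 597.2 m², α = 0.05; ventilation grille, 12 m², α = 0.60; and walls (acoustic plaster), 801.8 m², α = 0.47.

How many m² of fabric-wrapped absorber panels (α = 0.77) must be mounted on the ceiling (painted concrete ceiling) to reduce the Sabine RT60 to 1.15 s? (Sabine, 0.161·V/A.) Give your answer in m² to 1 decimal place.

276.5

A₁ = Σ Sᵢαᵢ = 597.2×0.03 + 11.6×0.64 + 597.2×0.05 + 12×0.60 + 801.8×0.47 = 439.246 sabins.
Required A₂ = 0.161·4598.748/1.15 = 643.825 sabins.
Absorption to add: 643.825 − 439.246 = 204.579 sabins.
Net gain per m²: Δα = 0.77 − 0.03 = 0.74.
Panel area = 204.579 / 0.74 = 276.5 m².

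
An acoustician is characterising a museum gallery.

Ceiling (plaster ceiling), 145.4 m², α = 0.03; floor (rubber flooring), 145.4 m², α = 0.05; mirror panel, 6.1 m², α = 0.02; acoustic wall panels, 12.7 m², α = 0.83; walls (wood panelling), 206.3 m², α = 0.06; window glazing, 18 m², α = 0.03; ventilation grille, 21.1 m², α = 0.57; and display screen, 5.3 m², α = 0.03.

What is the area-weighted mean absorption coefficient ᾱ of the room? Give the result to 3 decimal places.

Total surface area S = 560.3 m².
Σ(Sᵢαᵢ) = 145.4×0.03 + 145.4×0.05 + 6.1×0.02 + 12.7×0.83 + 206.3×0.06 + 18×0.03 + 21.1×0.57 + 5.3×0.03 = 47.399.
ᾱ = 47.399 / 560.3 = 0.085.

0.085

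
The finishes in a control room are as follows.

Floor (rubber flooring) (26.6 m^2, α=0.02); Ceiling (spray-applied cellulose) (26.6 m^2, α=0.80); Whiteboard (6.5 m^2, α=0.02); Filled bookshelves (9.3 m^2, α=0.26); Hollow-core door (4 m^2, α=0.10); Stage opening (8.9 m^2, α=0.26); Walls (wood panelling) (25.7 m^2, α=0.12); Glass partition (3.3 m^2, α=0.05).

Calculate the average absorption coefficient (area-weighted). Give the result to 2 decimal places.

0.27

S = Σ Sᵢ = 26.6 + 26.6 + 6.5 + 9.3 + 4 + 8.9 + 25.7 + 3.3 = 110.9 m^2.
Weighted sum Σ Sα = 30.323.
ᾱ = A/S = 0.27.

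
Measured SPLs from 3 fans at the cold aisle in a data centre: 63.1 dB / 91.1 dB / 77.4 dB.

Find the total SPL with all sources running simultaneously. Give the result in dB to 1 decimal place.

Sum in the linear (power) domain: Σ 10^(Lᵢ/10) = 10^(63.1/10) + 10^(91.1/10) + 10^(77.4/10) = 1.345e+09.
Back to dB: 10·log₁₀ Σ = 91.3 dB.

91.3 dB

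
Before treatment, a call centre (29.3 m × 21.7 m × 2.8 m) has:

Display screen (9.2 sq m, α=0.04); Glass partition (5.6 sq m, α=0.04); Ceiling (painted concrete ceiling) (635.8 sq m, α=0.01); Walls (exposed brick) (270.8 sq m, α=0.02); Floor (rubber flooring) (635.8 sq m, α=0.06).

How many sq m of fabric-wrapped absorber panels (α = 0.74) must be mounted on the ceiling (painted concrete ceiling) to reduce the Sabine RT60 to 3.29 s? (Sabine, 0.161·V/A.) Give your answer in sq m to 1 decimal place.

A₁ = Σ Sᵢαᵢ = 9.2×0.04 + 5.6×0.04 + 635.8×0.01 + 270.8×0.02 + 635.8×0.06 = 50.514 sabins.
Required A₂ = 0.161·1780.268/3.29 = 87.119 sabins.
Absorption to add: 87.119 − 50.514 = 36.605 sabins.
Each sq m of panel replacing the ceiling (painted concrete ceiling) adds (0.74 − 0.01) = 0.73 sabins.
Area = ΔA/Δα = 36.605/0.73 = 50.1 sq m.

50.1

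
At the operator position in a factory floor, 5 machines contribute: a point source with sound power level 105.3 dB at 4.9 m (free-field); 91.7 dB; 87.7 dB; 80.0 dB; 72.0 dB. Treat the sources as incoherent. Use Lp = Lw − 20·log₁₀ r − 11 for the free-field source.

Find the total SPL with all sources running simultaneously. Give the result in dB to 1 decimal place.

93.6 dB

Source at 4.9 m: Lp = 105.3 − 20·log₁₀(4.9) − 11 = 80.5 dB.
Σ 10^(Lᵢ/10) = 2.296e+09.
Combined level = 10 log₁₀(2.296e+09) = 93.6 dB.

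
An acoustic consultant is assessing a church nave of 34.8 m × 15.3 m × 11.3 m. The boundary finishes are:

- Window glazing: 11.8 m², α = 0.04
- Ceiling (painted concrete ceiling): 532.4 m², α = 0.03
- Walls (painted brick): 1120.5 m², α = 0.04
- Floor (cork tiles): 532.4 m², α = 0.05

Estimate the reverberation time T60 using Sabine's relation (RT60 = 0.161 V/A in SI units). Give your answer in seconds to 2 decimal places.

11.02 s

Equivalent absorption area: A = 11.8*0.04 + 532.4*0.03 + 1120.5*0.04 + 532.4*0.05 = 87.884 m².
Room volume: 6016.572 m³.
Sabine: RT60 = 0.161 × 6016.572 / 87.884 = 11.02 s.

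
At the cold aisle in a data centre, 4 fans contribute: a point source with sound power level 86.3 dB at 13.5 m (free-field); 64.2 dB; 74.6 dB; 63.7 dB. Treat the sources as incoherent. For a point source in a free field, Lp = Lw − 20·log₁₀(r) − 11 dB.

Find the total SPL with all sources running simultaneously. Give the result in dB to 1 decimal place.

Source at 13.5 m: Lp = 86.3 − 20·log₁₀(13.5) − 11 = 52.7 dB.
Sum in the linear (power) domain: Σ 10^(Lᵢ/10) = 10^(52.7/10) + 10^(64.2/10) + 10^(74.6/10) + 10^(63.7/10) = 3.4e+07.
Back to dB: 10·log₁₀ Σ = 75.3 dB.

75.3 dB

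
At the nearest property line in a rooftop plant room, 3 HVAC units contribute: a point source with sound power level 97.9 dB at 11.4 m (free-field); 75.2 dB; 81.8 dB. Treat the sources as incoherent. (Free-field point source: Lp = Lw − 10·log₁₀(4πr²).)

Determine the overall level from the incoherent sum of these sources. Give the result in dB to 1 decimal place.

82.7 dB

Source at 11.4 m: Lp = 97.9 − 10·log₁₀(4π·11.4²) = 97.9 − 10·log₁₀(1633.126) = 65.8 dB.
Σ 10^(Lᵢ/10) = 1.883e+08.
L_total = 10·log₁₀(1.883e+08) = 82.7 dB.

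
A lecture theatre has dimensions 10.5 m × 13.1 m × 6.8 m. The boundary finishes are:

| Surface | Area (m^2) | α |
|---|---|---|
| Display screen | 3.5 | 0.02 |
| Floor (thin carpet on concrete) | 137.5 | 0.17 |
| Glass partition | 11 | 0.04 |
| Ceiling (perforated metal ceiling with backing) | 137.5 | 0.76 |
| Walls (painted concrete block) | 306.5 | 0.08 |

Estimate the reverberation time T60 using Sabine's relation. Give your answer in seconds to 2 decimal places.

0.98 seconds

Summing Sᵢαᵢ: 0.070 + 23.375 + 0.440 + 104.500 + 24.520 → A = 152.905 sabins.
V = 10.5·13.1·6.8 = 935.34 m³.
T = 0.161 V/A = 0.161·935.34/152.905 = 0.98 s.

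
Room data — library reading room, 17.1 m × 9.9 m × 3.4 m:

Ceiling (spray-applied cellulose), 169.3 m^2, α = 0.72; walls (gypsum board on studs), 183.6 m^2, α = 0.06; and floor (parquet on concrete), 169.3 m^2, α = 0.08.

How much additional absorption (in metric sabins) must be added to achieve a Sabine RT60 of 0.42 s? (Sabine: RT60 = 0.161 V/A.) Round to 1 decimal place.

74.2 sabins

Total absorption A₁ = 169.3*0.72 + 183.6*0.06 + 169.3*0.08
  = 121.896 + 11.016 + 13.544 = 146.456 m^2 sabins.
For T = 0.42 s, need A₂ = 0.161·V/T = 0.161·575.586/0.42 = 220.641 sabins.
ΔA = A₂ − A₁ = 220.641 − 146.456 = 74.2 sabins.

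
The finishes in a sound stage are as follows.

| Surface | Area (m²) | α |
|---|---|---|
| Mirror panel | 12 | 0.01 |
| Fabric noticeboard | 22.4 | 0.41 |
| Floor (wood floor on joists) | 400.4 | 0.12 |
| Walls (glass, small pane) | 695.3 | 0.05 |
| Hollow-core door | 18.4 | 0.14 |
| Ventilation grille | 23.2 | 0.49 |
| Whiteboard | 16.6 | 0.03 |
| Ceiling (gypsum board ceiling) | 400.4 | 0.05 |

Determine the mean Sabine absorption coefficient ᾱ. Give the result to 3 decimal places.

Total surface area S = 1588.7 m².
A = 12·0.01 + 22.4·0.41 + 400.4·0.12 + 695.3·0.05 + 18.4·0.14 + 23.2·0.49 + 16.6·0.03 + 400.4·0.05 = 126.579 sabins.
ᾱ = A/S = 0.080.

0.080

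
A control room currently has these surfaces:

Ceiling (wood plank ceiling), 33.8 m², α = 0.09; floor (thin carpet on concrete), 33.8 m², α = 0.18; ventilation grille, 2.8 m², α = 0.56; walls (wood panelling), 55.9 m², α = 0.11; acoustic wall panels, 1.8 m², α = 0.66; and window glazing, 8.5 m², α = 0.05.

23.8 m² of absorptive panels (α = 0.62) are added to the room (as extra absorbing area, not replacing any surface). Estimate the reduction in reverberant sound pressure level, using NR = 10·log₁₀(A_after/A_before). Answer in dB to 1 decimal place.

2.6 dB

Summing Sᵢαᵢ: 3.042 + 6.084 + 1.568 + 6.149 + 1.188 + 0.425 → A_before = 18.456 sabins.
Treatment contributes 23.8·0.62 = 14.756 sabins.
New total A_after = 33.212 sabins.
NR = 10·log₁₀(33.212/18.456) = 2.6 dB.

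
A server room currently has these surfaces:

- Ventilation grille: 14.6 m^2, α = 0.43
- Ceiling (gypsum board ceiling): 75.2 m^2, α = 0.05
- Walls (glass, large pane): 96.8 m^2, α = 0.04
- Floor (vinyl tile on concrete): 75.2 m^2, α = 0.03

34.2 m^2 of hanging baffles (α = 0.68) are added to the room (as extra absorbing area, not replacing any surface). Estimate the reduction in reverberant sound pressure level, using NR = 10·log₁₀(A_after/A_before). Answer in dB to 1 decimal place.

Summing Sᵢαᵢ: 6.278 + 3.760 + 3.872 + 2.256 → A_before = 16.166 sabins.
Treatment contributes 34.2·0.68 = 23.256 sabins.
New total A_after = 39.422 sabins.
NR = 10·log₁₀(39.422/16.166) = 3.9 dB.

3.9 dB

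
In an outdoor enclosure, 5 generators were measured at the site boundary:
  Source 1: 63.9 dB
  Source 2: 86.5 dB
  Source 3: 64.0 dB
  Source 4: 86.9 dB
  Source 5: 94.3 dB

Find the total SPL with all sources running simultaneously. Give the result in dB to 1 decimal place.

95.6 dB

Sum in the linear (power) domain: Σ 10^(Lᵢ/10) = 10^(63.9/10) + 10^(86.5/10) + 10^(64.0/10) + 10^(86.9/10) + 10^(94.3/10) = 3.633e+09.
Combined level = 10 log₁₀(3.633e+09) = 95.6 dB.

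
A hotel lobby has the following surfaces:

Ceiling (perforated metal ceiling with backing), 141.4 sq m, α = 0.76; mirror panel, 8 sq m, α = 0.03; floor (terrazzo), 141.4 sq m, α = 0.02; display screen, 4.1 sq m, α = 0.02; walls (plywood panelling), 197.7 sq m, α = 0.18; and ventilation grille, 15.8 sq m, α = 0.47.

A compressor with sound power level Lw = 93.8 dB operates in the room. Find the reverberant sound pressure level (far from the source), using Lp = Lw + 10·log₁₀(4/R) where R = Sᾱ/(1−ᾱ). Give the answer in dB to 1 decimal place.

76.4 dB

A = 153.626 sabins; S = 508.4 sq m.
ᾱ = 153.626/508.4 = 0.3022; R = Sᾱ/(1−ᾱ) = 153.626/(1−0.3022) = 220.158 sq m.
Lp = Lw + 10 log₁₀(4/R) = 93.8 -17.41 = 76.4 dB.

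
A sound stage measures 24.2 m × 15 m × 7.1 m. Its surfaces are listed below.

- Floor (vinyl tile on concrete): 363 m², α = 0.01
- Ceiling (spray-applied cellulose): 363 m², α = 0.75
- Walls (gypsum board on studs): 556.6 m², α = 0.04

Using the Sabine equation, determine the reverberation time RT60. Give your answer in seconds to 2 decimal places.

Equivalent absorption area: A = 363×0.01 + 363×0.75 + 556.6×0.04 = 298.144 m².
Room volume: 2577.3 m³.
RT60 = 0.161 · V / A = 0.161 × 2577.3 / 298.144 = 1.39 s.

1.39 s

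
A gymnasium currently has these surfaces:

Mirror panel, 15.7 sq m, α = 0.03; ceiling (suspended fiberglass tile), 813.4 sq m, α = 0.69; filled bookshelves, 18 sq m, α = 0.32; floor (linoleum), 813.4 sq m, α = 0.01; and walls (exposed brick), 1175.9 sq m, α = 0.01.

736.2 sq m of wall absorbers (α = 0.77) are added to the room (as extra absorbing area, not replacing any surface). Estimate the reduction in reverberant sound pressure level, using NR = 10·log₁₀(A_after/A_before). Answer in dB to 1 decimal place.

2.9 dB

Summing Sᵢαᵢ: 0.471 + 561.246 + 5.760 + 8.134 + 11.759 → A_before = 587.370 sabins.
Added absorption = 736.2 × 0.77 = 566.874 sabins.
New total A_after = 1154.244 sabins.
NR = 10·log₁₀(1154.244/587.370) = 2.9 dB.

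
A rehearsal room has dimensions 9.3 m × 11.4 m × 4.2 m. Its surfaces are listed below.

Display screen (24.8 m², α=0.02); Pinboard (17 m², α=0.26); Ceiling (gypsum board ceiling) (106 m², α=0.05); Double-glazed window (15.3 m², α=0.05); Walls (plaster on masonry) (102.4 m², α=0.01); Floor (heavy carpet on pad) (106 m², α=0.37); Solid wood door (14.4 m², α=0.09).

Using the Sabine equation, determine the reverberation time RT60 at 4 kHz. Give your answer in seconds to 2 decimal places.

1.36 s

Equivalent absorption area: A = 24.8×0.02 + 17×0.26 + 106×0.05 + 15.3×0.05 + 102.4×0.01 + 106×0.37 + 14.4×0.09 = 52.521 m².
V = 9.3·11.4·4.2 = 445.284 m³.
RT60 = 0.161 · V / A = 0.161 × 445.284 / 52.521 = 1.36 s.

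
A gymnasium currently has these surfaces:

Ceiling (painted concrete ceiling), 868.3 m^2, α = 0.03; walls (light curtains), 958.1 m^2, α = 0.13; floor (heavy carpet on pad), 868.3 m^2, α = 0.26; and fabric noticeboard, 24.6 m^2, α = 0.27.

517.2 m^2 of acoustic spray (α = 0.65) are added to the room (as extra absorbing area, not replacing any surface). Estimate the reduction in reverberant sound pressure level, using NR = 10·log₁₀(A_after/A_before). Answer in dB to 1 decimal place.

Total absorption A_before = 868.3*0.03 + 958.1*0.13 + 868.3*0.26 + 24.6*0.27
  = 26.049 + 124.553 + 225.758 + 6.642 = 383.002 m^2 sabins.
Treatment contributes 517.2·0.65 = 336.180 sabins.
A_after = 383.002 + 336.180 = 719.182 sabins.
Reduction = 10 log₁₀(A_after/A_before) = 10 log₁₀(1.8777) = 2.7 dB.

2.7 dB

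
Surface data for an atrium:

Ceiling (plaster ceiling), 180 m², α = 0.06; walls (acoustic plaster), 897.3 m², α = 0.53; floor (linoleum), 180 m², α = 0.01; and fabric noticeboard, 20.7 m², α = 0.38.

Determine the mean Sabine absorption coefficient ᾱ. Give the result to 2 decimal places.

S = Σ Sᵢ = 180 + 897.3 + 180 + 20.7 = 1278.0 m².
A = 180×0.06 + 897.3×0.53 + 180×0.01 + 20.7×0.38 = 496.035 sabins.
ᾱ = 496.035 / 1278.0 = 0.39.

0.39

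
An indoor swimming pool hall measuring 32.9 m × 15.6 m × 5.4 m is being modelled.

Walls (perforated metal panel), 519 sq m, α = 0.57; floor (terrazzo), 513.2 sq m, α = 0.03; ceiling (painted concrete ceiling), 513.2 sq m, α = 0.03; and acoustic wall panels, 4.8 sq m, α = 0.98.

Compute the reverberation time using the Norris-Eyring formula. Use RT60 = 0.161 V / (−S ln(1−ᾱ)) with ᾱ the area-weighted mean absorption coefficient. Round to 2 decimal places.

Total surface area S = 519 + 513.2 + 513.2 + 4.8 = 1550.2 sq m.
Σ(Sᵢαᵢ) = 519×0.57 + 513.2×0.03 + 513.2×0.03 + 4.8×0.98 = 331.326.
ᾱ = 331.326 / 1550.2 = 0.2137.
−S·ln(1−ᾱ) = −1550.2 × ln(1 − 0.2137) = 372.694.
V = 32.9 × 15.6 × 5.4 = 2771.496 m³.
RT60 = 0.161 × 2771.496 / 372.694 = 1.20 s.

1.20 s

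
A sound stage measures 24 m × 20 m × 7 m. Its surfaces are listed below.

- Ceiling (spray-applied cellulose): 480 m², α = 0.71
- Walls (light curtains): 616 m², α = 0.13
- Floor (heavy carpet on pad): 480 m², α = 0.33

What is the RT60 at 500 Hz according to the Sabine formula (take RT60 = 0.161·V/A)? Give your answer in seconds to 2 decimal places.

Total absorption A = 480*0.71 + 616*0.13 + 480*0.33
  = 340.800 + 80.080 + 158.400 = 579.280 m² sabins.
Room volume: 3360 m³.
Sabine: RT60 = 0.161 × 3360 / 579.280 = 0.93 s.

0.93 s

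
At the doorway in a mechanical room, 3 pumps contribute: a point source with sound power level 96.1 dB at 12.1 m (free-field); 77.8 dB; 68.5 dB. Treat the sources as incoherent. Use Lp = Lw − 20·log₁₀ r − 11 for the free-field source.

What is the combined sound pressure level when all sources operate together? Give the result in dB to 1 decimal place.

78.4 dB

Source at 12.1 m: Lp = 96.1 − 20·log₁₀(12.1) − 11 = 63.4 dB.
Sum in the linear (power) domain: Σ 10^(Lᵢ/10) = 10^(63.4/10) + 10^(77.8/10) + 10^(68.5/10) = 6.952e+07.
Back to dB: 10·log₁₀ Σ = 78.4 dB.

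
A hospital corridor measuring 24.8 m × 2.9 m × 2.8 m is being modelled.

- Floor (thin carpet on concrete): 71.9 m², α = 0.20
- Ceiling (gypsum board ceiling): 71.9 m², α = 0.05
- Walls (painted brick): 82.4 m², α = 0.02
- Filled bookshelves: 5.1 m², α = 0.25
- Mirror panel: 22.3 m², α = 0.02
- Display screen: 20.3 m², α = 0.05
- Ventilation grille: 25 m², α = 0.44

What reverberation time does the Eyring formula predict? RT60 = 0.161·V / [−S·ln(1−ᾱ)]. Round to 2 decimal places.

S = Σ Sᵢ = 298.9 m².
Absorption A = 71.9×0.20 + 71.9×0.05 + 82.4×0.02 + 5.1×0.25 + 22.3×0.02 + 20.3×0.05 + 25×0.44 = 33.359 sabins.
ᾱ = 33.359 / 298.9 = 0.1116.
Eyring denominator: −S ln(1−ᾱ) = 35.370.
V = 24.8 × 2.9 × 2.8 = 201.376 m³.
T = 0.161·V/[−S·ln(1−ᾱ)] = 0.161·201.376/35.370 = 0.92 s.

0.92 sec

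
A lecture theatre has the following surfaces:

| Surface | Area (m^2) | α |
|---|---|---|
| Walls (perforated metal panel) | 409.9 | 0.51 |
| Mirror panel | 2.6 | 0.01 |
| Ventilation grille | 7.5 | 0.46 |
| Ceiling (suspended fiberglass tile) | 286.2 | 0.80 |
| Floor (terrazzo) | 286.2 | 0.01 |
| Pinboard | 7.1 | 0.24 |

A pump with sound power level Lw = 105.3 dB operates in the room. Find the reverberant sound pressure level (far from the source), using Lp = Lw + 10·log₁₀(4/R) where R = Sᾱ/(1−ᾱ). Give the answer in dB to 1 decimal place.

A = 446.051 sabins; S = 999.5 m^2.
ᾱ = 0.4463, so room constant R = A/(1−ᾱ) = 805.582 m^2.
Lp = Lw + 10 log₁₀(4/R) = 105.3 -23.04 = 82.3 dB.

82.3 dB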